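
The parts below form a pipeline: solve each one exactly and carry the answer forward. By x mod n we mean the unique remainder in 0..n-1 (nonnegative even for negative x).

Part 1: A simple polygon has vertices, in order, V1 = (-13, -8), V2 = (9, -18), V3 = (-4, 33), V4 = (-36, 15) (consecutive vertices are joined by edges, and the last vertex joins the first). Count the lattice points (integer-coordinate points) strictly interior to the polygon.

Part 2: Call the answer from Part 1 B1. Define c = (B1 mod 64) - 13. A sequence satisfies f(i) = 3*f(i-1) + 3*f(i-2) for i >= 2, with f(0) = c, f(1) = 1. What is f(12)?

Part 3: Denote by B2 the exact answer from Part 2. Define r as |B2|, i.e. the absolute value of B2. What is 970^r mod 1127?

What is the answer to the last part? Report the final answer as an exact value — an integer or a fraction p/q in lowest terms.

Part 1: cross terms: (-13*-18 - 9*-8)=306, (9*33 - -4*-18)=225, (-4*15 - -36*33)=1128, (-36*-8 - -13*15)=483; twice the area = |2142| = 2142; area = 1071; boundary points = 2 + 1 + 2 + 23 = 28; strictly interior points = area - boundary/2 + 1 = 1058; answer 1058
Part 2: B1 = 1058; c = 21; f(2) = 3*(1) + 3*(21) = 66; iterating: f(2)=66, f(3)=201, f(4)=801, f(5)=3006, f(6)=11421, f(7)=43281, f(8)=164106, f(9)=622161, f(10)=2358801, f(11)=8942886, f(12)=33905061; answer 33905061
Part 3: B2 = 33905061; r = 33905061; squarings mod 1127: 970^1=970, 970^2=982, 970^4=739, 970^8=653, 970^16=403, 970^32=121, 970^64=1117, 970^128=100, 970^256=984, 970^512=163, 970^1024=648, 970^2048=660, 970^4096=578, 970^8192=492, 970^16384=886, 970^32768=604, 970^65536=795, 970^131072=905, 970^262144=823, 970^524288=2, 970^1048576=4, 970^2097152=16, 970^4194304=256, 970^8388608=170, 970^16777216=725, 970^33554432=443; 970^33905061 = 970^1 * 970^4 * 970^32 * 970^128 * 970^256 * 970^2048 * 970^4096 * 970^16384 * 970^65536 * 970^262144 * 970^33554432 = 386 (mod 1127); answer 386

386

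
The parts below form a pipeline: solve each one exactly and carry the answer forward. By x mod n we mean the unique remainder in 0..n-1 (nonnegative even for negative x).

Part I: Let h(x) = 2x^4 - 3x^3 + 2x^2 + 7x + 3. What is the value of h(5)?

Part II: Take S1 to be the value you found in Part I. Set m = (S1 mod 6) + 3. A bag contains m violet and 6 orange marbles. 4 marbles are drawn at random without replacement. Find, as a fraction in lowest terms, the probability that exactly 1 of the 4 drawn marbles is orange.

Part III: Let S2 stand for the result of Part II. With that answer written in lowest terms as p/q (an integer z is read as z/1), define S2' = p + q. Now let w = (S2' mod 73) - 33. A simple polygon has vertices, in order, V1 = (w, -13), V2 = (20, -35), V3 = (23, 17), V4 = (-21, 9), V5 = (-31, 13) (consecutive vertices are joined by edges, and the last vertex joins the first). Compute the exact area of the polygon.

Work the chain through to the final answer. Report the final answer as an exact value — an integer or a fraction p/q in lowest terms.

Part I: 2*(5)^4 - 3*(5)^3 + 2*(5)^2 + 7*(5)^1 + 3 = (1250) + (-375) + (50) + (35) + (3) = 963; answer 963
Part II: S1 = 963; m = 6; total draws C(12,4) = 495; favorable C(6,1)*C(6,3) = 120; P = 8/33; answer 8/33
Part III: S2 = 8/33; threaded value p + q = 41; w = 8; cross terms: (8*-35 - 20*-13)=-20, (20*17 - 23*-35)=1145, (23*9 - -21*17)=564, (-21*13 - -31*9)=6, (-31*-13 - 8*13)=299; twice the area = |1994| = 1994; area = 997; answer 997

997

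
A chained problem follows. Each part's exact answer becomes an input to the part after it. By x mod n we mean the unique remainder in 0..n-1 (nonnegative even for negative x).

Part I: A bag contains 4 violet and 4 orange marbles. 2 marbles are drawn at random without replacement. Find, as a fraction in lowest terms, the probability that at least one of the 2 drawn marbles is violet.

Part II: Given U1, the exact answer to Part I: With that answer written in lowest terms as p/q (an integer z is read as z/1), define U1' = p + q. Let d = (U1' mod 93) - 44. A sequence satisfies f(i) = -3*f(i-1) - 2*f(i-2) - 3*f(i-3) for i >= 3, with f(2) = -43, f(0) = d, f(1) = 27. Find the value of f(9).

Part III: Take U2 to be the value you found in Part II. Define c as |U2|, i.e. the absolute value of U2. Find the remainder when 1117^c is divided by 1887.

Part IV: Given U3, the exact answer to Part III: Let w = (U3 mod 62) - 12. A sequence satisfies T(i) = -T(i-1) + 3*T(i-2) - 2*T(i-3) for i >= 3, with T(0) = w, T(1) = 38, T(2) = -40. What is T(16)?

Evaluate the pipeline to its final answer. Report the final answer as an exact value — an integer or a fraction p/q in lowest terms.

-19292268

Part I: total draws C(8,2) = 28; complement C(4,2) = 6; favorable 28 - 6 = 22; P = 11/14; answer 11/14
Part II: U1 = 11/14; threaded value p + q = 25; d = -19; f(3) = -3*(-43) - 2*(27) - 3*(-19) = 132; iterating: f(3)=132, f(4)=-391, f(5)=1038, f(6)=-2728, f(7)=7281, f(8)=-19501, f(9)=52125; answer 52125
Part III: U2 = 52125; c = 52125; squarings mod 1887: 1117^1=1117, 1117^2=382, 1117^4=625, 1117^8=16, 1117^16=256, 1117^32=1378, 1117^64=562, 1117^128=715, 1117^256=1735, 1117^512=460, 1117^1024=256, 1117^2048=1378, 1117^4096=562, 1117^8192=715, 1117^16384=1735, 1117^32768=460; 1117^52125 = 1117^1 * 1117^4 * 1117^8 * 1117^16 * 1117^128 * 1117^256 * 1117^512 * 1117^2048 * 1117^16384 * 1117^32768 = 1765 (mod 1887); answer 1765
Part IV: U3 = 1765; w = 17; T(3) = -1*(-40) + 3*(38) - 2*(17) = 120; iterating: T(3)=120, T(4)=-316, T(5)=756, T(6)=-1944, T(7)=4844, T(8)=-12188, T(9)=30608, T(10)=-76860, T(11)=193060, T(12)=-484856, T(13)=1217756, T(14)=-3058444, T(15)=7681424, T(16)=-19292268; answer -19292268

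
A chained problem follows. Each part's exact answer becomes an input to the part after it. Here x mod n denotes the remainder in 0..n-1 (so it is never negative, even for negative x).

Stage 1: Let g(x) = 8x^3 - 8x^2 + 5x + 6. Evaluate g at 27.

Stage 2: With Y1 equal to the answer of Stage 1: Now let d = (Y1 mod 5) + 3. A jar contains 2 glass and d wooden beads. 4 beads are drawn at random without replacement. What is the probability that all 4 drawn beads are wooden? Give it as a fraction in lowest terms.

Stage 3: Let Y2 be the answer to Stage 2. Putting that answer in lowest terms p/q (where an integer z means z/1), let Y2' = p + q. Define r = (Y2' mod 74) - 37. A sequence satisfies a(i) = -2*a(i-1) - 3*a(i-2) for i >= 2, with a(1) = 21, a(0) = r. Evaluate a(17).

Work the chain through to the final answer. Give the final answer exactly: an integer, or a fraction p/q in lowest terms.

Stage 1: 8*(27)^3 - 8*(27)^2 + 5*(27)^1 + 6 = (157464) + (-5832) + (135) + (6) = 151773; answer 151773
Stage 2: Y1 = 151773; d = 6; total draws C(8,4) = 70; favorable C(6,4) = 15; P = 3/14; answer 3/14
Stage 3: Y2 = 3/14; threaded value p + q = 17; r = -20; a(2) = -2*(21) - 3*(-20) = 18; iterating: a(2)=18, a(3)=-99, a(4)=144, a(5)=9, a(6)=-450, a(7)=873, a(8)=-396, a(9)=-1827, a(10)=4842, a(11)=-4203, a(12)=-6120, a(13)=24849, a(14)=-31338, a(15)=-11871, a(16)=117756, a(17)=-199899; answer -199899

-199899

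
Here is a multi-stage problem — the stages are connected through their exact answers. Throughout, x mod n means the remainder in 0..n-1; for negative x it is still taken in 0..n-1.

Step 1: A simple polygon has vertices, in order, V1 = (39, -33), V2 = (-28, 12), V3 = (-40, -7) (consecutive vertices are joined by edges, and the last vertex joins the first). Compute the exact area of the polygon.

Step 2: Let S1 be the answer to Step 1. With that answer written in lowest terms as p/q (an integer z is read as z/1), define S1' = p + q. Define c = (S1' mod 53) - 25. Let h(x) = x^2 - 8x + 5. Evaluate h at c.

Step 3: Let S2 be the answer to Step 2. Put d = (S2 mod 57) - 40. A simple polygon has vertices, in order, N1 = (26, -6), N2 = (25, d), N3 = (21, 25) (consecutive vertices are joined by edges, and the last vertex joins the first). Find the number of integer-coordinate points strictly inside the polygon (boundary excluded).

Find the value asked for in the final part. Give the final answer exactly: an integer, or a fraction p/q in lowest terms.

Step 1: cross terms: (39*12 - -28*-33)=-456, (-28*-7 - -40*12)=676, (-40*-33 - 39*-7)=1593; twice the area = |1813| = 1813; area = 1813/2; answer 1813/2
Step 2: S1 = 1813/2; threaded value p + q = 1815; c = -12; 1*(-12)^2 - 8*(-12)^1 + 5 = (144) + (96) + (5) = 245; answer 245
Step 3: S2 = 245; d = -23; cross terms: (26*-23 - 25*-6)=-448, (25*25 - 21*-23)=1108, (21*-6 - 26*25)=-776; twice the area = |-116| = 116; area = 58; boundary points = 1 + 4 + 1 = 6; strictly interior points = area - boundary/2 + 1 = 56; answer 56

56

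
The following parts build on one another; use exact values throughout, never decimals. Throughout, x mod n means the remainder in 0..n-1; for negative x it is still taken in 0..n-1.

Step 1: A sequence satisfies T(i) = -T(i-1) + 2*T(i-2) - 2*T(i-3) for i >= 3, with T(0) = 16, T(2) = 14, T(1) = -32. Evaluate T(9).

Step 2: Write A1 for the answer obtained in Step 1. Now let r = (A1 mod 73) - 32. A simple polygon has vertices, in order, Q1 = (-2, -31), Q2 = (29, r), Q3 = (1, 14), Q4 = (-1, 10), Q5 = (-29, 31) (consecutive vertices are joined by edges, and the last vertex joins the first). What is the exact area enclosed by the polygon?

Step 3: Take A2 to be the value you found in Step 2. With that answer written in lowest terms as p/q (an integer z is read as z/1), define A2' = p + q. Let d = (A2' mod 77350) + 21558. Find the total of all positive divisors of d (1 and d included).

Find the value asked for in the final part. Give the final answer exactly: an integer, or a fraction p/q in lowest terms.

22872

Step 1: T(3) = -1*(14) + 2*(-32) - 2*(16) = -110; iterating: T(3)=-110, T(4)=202, T(5)=-450, T(6)=1074, T(7)=-2378, T(8)=5426, T(9)=-12330; answer -12330
Step 2: A1 = -12330; r = -25; cross terms: (-2*-25 - 29*-31)=949, (29*14 - 1*-25)=431, (1*10 - -1*14)=24, (-1*31 - -29*10)=259, (-29*-31 - -2*31)=961; twice the area = |2624| = 2624; area = 1312; answer 1312
Step 3: A2 = 1312; threaded value p + q = 1313; d = 22871; 22871 is prime, so its only divisors are 1 and 22871; sigma = 1 + 22871 = 22872; answer 22872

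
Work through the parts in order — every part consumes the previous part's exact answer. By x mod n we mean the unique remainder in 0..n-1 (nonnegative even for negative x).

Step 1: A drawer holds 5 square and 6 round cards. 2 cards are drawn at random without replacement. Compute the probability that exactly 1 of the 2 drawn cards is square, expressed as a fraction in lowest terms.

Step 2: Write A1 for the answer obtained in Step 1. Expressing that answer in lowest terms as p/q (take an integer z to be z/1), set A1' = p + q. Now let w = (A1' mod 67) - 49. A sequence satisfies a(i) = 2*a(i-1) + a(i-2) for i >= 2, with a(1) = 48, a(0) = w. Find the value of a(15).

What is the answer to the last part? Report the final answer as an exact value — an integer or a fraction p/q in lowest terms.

Step 1: total draws C(11,2) = 55; favorable C(5,1)*C(6,1) = 30; P = 6/11; answer 6/11
Step 2: A1 = 6/11; threaded value p + q = 17; w = -32; a(2) = 2*(48) + 1*(-32) = 64; iterating: a(2)=64, a(3)=176, a(4)=416, a(5)=1008, a(6)=2432, a(7)=5872, a(8)=14176, a(9)=34224, a(10)=82624, a(11)=199472, a(12)=481568, a(13)=1162608, a(14)=2806784, a(15)=6776176; answer 6776176

6776176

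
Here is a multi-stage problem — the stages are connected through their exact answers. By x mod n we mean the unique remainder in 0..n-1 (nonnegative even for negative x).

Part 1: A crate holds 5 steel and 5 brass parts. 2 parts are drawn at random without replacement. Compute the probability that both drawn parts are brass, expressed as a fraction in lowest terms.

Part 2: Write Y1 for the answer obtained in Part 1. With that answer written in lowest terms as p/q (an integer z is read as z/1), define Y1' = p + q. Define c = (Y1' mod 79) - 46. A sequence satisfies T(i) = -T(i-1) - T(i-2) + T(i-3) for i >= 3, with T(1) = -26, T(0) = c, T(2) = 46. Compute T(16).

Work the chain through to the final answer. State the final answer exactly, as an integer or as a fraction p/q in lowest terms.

Part 1: total draws C(10,2) = 45; favorable C(5,2) = 10; P = 2/9; answer 2/9
Part 2: Y1 = 2/9; threaded value p + q = 11; c = -35; T(3) = -1*(46) - 1*(-26) + 1*(-35) = -55; iterating: T(3)=-55, T(4)=-17, T(5)=118, T(6)=-156, T(7)=21, T(8)=253, T(9)=-430, T(10)=198, T(11)=485, T(12)=-1113, T(13)=826, T(14)=772, T(15)=-2711, T(16)=2765; answer 2765

2765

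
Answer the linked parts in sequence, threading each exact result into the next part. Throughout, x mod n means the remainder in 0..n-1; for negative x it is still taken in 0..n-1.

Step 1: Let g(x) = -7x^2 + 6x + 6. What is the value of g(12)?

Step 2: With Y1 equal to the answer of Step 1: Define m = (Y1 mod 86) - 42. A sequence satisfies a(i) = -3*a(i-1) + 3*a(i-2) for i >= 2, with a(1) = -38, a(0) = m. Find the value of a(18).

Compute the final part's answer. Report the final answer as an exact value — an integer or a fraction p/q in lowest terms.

Step 1: -7*(12)^2 + 6*(12)^1 + 6 = (-1008) + (72) + (6) = -930; answer -930
Step 2: Y1 = -930; m = -26; a(2) = -3*(-38) + 3*(-26) = 36; iterating: a(2)=36, a(3)=-222, a(4)=774, a(5)=-2988, a(6)=11286, a(7)=-42822, a(8)=162324, a(9)=-615438, a(10)=2333286, a(11)=-8846172, a(12)=33538374, a(13)=-127153638, a(14)=482076036, a(15)=-1827689022, a(16)=6929295174, a(17)=-26270952588, a(18)=99600743286; answer 99600743286

99600743286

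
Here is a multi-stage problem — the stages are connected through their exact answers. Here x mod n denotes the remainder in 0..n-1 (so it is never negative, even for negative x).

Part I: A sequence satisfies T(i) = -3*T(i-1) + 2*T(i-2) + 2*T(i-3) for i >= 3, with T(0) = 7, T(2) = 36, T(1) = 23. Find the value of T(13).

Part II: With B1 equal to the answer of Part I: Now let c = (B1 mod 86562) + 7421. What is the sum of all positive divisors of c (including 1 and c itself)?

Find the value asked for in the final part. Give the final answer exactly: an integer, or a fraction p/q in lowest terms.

Part I: T(3) = -3*(36) + 2*(23) + 2*(7) = -48; iterating: T(3)=-48, T(4)=262, T(5)=-810, T(6)=2858, T(7)=-9670, T(8)=33106, T(9)=-112942, T(10)=385698, T(11)=-1316766, T(12)=4495810, T(13)=-15349566; answer -15349566
Part II: B1 = -15349566; c = 65891; 65891 = 7 * 9413; sigma = (1 + 7) * (1 + 9413) = 8 * 9414 = 75312; answer 75312

75312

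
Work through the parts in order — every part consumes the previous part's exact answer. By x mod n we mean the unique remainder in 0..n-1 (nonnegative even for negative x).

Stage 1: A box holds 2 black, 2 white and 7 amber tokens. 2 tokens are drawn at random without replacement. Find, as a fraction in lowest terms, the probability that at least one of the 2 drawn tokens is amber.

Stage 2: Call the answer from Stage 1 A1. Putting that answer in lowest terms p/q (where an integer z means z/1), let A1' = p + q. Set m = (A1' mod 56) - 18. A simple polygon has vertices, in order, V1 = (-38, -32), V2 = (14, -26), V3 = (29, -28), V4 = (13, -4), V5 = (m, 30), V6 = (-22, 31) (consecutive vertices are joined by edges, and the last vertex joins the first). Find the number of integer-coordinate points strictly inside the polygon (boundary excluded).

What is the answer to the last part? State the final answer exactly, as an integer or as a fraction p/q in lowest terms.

Stage 1: total draws C(11,2) = 55; complement C(4,2) = 6; favorable 55 - 6 = 49; P = 49/55; answer 49/55
Stage 2: A1 = 49/55; threaded value p + q = 104; m = 30; cross terms: (-38*-26 - 14*-32)=1436, (14*-28 - 29*-26)=362, (29*-4 - 13*-28)=248, (13*30 - 30*-4)=510, (30*31 - -22*30)=1590, (-22*-32 - -38*31)=1882; twice the area = |6028| = 6028; area = 3014; boundary points = 2 + 1 + 8 + 17 + 1 + 1 = 30; strictly interior points = area - boundary/2 + 1 = 3000; answer 3000

3000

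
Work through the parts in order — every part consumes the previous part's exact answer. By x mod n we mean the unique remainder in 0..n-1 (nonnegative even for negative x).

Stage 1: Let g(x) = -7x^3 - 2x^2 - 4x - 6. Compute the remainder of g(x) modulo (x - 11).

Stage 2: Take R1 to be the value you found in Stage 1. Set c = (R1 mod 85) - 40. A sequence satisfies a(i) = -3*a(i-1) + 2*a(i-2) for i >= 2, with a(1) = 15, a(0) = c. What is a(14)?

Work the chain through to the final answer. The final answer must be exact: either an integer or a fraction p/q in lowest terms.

Stage 1: remainder = value at the root: -7*(11)^3 - 2*(11)^2 - 4*(11)^1 - 6 = (-9317) + (-242) + (-44) + (-6) = -9609; answer -9609
Stage 2: R1 = -9609; c = 41; a(2) = -3*(15) + 2*(41) = 37; iterating: a(2)=37, a(3)=-81, a(4)=317, a(5)=-1113, a(6)=3973, a(7)=-14145, a(8)=50381, a(9)=-179433, a(10)=639061, a(11)=-2276049, a(12)=8106269, a(13)=-28870905, a(14)=102825253; answer 102825253

102825253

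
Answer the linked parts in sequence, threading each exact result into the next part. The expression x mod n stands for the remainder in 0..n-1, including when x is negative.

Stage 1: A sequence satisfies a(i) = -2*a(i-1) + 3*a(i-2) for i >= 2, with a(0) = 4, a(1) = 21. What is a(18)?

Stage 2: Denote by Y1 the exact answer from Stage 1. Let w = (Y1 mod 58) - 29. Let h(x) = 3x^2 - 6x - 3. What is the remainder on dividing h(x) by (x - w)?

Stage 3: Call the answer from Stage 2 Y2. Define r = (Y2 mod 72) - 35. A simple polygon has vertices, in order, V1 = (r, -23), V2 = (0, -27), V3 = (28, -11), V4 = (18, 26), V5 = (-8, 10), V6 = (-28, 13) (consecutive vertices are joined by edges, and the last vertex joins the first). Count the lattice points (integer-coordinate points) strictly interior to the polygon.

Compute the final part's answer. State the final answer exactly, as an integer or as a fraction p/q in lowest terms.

1541

Stage 1: a(2) = -2*(21) + 3*(4) = -30; iterating: a(2)=-30, a(3)=123, a(4)=-336, a(5)=1041, a(6)=-3090, a(7)=9303, a(8)=-27876, a(9)=83661, a(10)=-250950, a(11)=752883, a(12)=-2258616, a(13)=6775881, a(14)=-20327610, a(15)=60982863, a(16)=-182948556, a(17)=548845701, a(18)=-1646537070; answer -1646537070
Stage 2: Y1 = -1646537070; w = 19; remainder = value at the root: 3*(19)^2 - 6*(19)^1 - 3 = (1083) + (-114) + (-3) = 966; answer 966
Stage 3: Y2 = 966; r = -5; cross terms: (-5*-27 - 0*-23)=135, (0*-11 - 28*-27)=756, (28*26 - 18*-11)=926, (18*10 - -8*26)=388, (-8*13 - -28*10)=176, (-28*-23 - -5*13)=709; twice the area = |3090| = 3090; area = 1545; boundary points = 1 + 4 + 1 + 2 + 1 + 1 = 10; strictly interior points = area - boundary/2 + 1 = 1541; answer 1541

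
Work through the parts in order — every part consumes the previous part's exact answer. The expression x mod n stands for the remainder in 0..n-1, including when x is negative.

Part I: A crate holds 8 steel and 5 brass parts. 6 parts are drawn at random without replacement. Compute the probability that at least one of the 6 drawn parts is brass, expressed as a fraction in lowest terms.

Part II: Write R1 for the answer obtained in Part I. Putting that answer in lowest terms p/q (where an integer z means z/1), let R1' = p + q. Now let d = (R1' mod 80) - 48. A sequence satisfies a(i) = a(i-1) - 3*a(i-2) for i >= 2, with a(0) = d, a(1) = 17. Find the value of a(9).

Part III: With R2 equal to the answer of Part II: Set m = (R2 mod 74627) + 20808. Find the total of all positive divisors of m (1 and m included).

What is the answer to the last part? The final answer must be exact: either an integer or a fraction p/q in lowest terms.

Part I: total draws C(13,6) = 1716; complement C(8,6) = 28; favorable 1716 - 28 = 1688; P = 422/429; answer 422/429
Part II: R1 = 422/429; threaded value p + q = 851; d = 3; a(2) = 1*(17) - 3*(3) = 8; iterating: a(2)=8, a(3)=-43, a(4)=-67, a(5)=62, a(6)=263, a(7)=77, a(8)=-712, a(9)=-943; answer -943
Part III: R2 = -943; m = 94492; 94492 = 2^2 * 23623; sigma = (1 + 2 + 4) * (1 + 23623) = 7 * 23624 = 165368; answer 165368

165368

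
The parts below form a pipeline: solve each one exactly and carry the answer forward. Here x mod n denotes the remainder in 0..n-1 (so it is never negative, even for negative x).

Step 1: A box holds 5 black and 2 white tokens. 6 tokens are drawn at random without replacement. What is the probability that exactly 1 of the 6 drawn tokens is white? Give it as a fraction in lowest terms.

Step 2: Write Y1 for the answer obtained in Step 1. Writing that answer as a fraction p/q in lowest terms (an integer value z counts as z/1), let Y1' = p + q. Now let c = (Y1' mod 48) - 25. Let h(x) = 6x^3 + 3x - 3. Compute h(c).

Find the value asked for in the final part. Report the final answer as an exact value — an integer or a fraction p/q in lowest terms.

Step 1: total draws C(7,6) = 7; favorable C(2,1)*C(5,5) = 2; P = 2/7; answer 2/7
Step 2: Y1 = 2/7; threaded value p + q = 9; c = -16; 6*(-16)^3 + 3*(-16)^1 - 3 = (-24576) + (-48) + (-3) = -24627; answer -24627

-24627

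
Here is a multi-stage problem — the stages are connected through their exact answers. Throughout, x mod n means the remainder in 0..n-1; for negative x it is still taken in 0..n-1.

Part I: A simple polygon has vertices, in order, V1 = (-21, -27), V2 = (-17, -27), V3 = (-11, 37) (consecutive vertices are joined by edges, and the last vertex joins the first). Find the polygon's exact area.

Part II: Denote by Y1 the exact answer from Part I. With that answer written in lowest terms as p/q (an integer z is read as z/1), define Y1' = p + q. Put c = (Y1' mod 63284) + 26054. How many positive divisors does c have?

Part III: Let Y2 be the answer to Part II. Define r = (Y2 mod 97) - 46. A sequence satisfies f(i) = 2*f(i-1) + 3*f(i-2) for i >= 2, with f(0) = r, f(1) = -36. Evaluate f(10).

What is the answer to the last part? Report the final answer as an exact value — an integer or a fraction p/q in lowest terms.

Part I: cross terms: (-21*-27 - -17*-27)=108, (-17*37 - -11*-27)=-926, (-11*-27 - -21*37)=1074; twice the area = |256| = 256; area = 128; answer 128
Part II: Y1 = 128; threaded value p + q = 129; c = 26183; 26183 is prime, so its only divisors are 1 and 26183; count = 2; answer 2
Part III: Y2 = 2; r = -44; f(2) = 2*(-36) + 3*(-44) = -204; iterating: f(2)=-204, f(3)=-516, f(4)=-1644, f(5)=-4836, f(6)=-14604, f(7)=-43716, f(8)=-131244, f(9)=-393636, f(10)=-1181004; answer -1181004

-1181004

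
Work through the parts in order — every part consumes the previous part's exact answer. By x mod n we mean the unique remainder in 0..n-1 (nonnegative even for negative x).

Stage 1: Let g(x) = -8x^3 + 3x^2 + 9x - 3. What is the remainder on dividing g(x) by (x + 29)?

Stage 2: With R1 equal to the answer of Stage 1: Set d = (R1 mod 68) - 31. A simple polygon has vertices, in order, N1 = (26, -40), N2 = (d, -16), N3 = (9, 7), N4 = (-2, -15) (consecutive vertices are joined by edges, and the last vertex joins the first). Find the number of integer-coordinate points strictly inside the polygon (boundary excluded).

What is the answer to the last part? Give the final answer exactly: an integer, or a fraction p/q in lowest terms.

126

Stage 1: remainder = value at the root: -8*(-29)^3 + 3*(-29)^2 + 9*(-29)^1 - 3 = (195112) + (2523) + (-261) + (-3) = 197371; answer 197371
Stage 2: R1 = 197371; d = 4; cross terms: (26*-16 - 4*-40)=-256, (4*7 - 9*-16)=172, (9*-15 - -2*7)=-121, (-2*-40 - 26*-15)=470; twice the area = |265| = 265; area = 265/2; boundary points = 2 + 1 + 11 + 1 = 15; strictly interior points = area - boundary/2 + 1 = 126; answer 126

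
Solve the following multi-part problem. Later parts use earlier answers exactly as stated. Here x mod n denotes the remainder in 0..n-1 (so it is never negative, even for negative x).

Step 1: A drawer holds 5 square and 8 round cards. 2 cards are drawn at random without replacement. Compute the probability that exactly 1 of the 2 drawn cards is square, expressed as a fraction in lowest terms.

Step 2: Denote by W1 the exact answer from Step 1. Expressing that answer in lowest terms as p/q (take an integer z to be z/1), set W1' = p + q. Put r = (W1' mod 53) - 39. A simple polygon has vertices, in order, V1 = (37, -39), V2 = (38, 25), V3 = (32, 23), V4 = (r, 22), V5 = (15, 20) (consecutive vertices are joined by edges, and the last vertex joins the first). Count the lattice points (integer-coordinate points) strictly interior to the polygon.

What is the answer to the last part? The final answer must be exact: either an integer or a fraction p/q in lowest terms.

Step 1: total draws C(13,2) = 78; favorable C(5,1)*C(8,1) = 40; P = 20/39; answer 20/39
Step 2: W1 = 20/39; threaded value p + q = 59; r = -33; cross terms: (37*25 - 38*-39)=2407, (38*23 - 32*25)=74, (32*22 - -33*23)=1463, (-33*20 - 15*22)=-990, (15*-39 - 37*20)=-1325; twice the area = |1629| = 1629; area = 1629/2; boundary points = 1 + 2 + 1 + 2 + 1 = 7; strictly interior points = area - boundary/2 + 1 = 812; answer 812

812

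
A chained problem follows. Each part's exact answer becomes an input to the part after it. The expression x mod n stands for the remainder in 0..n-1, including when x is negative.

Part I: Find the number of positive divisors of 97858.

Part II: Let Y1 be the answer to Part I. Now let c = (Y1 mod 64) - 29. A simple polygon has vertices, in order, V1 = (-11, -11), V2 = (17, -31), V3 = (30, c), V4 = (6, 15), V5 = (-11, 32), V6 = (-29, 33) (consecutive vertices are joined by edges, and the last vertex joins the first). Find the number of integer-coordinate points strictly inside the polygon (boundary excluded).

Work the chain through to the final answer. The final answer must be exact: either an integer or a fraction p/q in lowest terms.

Part I: 97858 = 2 * 113 * 433; number of divisors = (1+1) * (1+1) * (1+1) = 8; answer 8
Part II: Y1 = 8; c = -21; cross terms: (-11*-31 - 17*-11)=528, (17*-21 - 30*-31)=573, (30*15 - 6*-21)=576, (6*32 - -11*15)=357, (-11*33 - -29*32)=565, (-29*-11 - -11*33)=682; twice the area = |3281| = 3281; area = 3281/2; boundary points = 4 + 1 + 12 + 17 + 1 + 2 = 37; strictly interior points = area - boundary/2 + 1 = 1623; answer 1623

1623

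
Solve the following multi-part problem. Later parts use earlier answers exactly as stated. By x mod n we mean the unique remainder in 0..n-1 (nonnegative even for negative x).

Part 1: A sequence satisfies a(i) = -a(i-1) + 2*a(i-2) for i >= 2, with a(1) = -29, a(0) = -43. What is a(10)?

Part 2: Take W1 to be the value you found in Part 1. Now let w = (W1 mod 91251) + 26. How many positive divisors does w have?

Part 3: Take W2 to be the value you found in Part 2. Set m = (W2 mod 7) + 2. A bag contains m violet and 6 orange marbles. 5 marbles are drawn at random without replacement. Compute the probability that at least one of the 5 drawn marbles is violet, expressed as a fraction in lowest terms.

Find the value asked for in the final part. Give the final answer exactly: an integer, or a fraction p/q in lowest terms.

Part 1: a(2) = -1*(-29) + 2*(-43) = -57; iterating: a(2)=-57, a(3)=-1, a(4)=-113, a(5)=111, a(6)=-337, a(7)=559, a(8)=-1233, a(9)=2351, a(10)=-4817; answer -4817
Part 2: W1 = -4817; w = 86460; 86460 = 2^2 * 3 * 5 * 11 * 131; number of divisors = (2+1) * (1+1) * (1+1) * (1+1) * (1+1) = 48; answer 48
Part 3: W2 = 48; m = 8; total draws C(14,5) = 2002; complement C(6,5) = 6; favorable 2002 - 6 = 1996; P = 998/1001; answer 998/1001

998/1001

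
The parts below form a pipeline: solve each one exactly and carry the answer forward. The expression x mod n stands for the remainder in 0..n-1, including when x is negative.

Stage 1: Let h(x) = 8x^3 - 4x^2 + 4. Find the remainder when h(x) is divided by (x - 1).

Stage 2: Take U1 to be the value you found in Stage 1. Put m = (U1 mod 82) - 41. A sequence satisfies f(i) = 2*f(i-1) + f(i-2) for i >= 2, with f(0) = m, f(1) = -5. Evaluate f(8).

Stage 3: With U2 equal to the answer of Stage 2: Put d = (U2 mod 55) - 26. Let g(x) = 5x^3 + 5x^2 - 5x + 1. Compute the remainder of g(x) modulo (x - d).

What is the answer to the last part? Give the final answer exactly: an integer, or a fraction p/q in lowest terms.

51

Stage 1: remainder = value at the root: 8*(1)^3 - 4*(1)^2 + 4 = (8) + (-4) + (4) = 8; answer 8
Stage 2: U1 = 8; m = -33; f(2) = 2*(-5) + 1*(-33) = -43; iterating: f(2)=-43, f(3)=-91, f(4)=-225, f(5)=-541, f(6)=-1307, f(7)=-3155, f(8)=-7617; answer -7617
Stage 3: U2 = -7617; d = 2; remainder = value at the root: 5*(2)^3 + 5*(2)^2 - 5*(2)^1 + 1 = (40) + (20) + (-10) + (1) = 51; answer 51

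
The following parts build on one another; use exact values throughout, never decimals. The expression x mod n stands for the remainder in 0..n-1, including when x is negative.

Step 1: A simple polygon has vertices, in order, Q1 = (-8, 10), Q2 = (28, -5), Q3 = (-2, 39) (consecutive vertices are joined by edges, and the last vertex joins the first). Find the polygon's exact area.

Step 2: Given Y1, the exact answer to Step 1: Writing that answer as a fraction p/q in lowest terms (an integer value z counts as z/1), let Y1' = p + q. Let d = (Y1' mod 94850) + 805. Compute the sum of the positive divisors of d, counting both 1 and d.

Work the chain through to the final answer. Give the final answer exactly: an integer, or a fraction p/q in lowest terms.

1374

Step 1: cross terms: (-8*-5 - 28*10)=-240, (28*39 - -2*-5)=1082, (-2*10 - -8*39)=292; twice the area = |1134| = 1134; area = 567; answer 567
Step 2: Y1 = 567; threaded value p + q = 568; d = 1373; 1373 is prime, so its only divisors are 1 and 1373; sigma = 1 + 1373 = 1374; answer 1374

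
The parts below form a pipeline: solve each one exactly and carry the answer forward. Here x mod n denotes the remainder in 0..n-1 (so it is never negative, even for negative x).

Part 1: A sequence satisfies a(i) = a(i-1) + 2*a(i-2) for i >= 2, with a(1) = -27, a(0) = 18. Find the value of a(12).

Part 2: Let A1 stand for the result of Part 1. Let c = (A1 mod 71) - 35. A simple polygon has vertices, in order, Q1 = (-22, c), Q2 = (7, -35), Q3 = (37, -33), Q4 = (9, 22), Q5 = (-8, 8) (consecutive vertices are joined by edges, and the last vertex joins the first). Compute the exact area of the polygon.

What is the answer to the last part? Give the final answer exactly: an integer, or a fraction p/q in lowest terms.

1827

Part 1: a(2) = 1*(-27) + 2*(18) = 9; iterating: a(2)=9, a(3)=-45, a(4)=-27, a(5)=-117, a(6)=-171, a(7)=-405, a(8)=-747, a(9)=-1557, a(10)=-3051, a(11)=-6165, a(12)=-12267; answer -12267
Part 2: A1 = -12267; c = -19; cross terms: (-22*-35 - 7*-19)=903, (7*-33 - 37*-35)=1064, (37*22 - 9*-33)=1111, (9*8 - -8*22)=248, (-8*-19 - -22*8)=328; twice the area = |3654| = 3654; area = 1827; answer 1827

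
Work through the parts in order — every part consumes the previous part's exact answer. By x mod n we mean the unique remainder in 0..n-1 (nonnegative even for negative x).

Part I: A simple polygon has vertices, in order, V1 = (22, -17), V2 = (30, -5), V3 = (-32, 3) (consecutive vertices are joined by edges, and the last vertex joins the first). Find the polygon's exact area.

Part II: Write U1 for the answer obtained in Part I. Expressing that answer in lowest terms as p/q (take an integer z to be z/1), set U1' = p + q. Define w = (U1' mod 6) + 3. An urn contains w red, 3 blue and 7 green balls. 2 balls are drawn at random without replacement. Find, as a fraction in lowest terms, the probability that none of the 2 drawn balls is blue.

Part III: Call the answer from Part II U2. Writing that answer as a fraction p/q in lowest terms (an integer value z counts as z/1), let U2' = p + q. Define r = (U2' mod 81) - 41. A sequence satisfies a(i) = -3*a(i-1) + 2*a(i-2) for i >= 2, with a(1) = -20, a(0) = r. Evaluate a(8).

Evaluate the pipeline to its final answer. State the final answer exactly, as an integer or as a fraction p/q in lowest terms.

Part I: cross terms: (22*-5 - 30*-17)=400, (30*3 - -32*-5)=-70, (-32*-17 - 22*3)=478; twice the area = |808| = 808; area = 404; answer 404
Part II: U1 = 404; threaded value p + q = 405; w = 6; total draws C(16,2) = 120; favorable C(13,2) = 78; P = 13/20; answer 13/20
Part III: U2 = 13/20; threaded value p + q = 33; r = -8; a(2) = -3*(-20) + 2*(-8) = 44; iterating: a(2)=44, a(3)=-172, a(4)=604, a(5)=-2156, a(6)=7676, a(7)=-27340, a(8)=97372; answer 97372

97372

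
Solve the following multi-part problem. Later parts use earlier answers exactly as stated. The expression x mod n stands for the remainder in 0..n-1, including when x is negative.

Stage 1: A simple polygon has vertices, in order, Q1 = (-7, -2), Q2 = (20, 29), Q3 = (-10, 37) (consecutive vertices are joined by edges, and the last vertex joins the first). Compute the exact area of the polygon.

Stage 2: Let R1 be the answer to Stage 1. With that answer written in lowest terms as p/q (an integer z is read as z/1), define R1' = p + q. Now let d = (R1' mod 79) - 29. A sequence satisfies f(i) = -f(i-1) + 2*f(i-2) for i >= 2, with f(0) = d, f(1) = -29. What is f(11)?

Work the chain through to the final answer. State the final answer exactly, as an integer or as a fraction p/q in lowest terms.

Stage 1: cross terms: (-7*29 - 20*-2)=-163, (20*37 - -10*29)=1030, (-10*-2 - -7*37)=279; twice the area = |1146| = 1146; area = 573; answer 573
Stage 2: R1 = 573; threaded value p + q = 574; d = -8; f(2) = -1*(-29) + 2*(-8) = 13; iterating: f(2)=13, f(3)=-71, f(4)=97, f(5)=-239, f(6)=433, f(7)=-911, f(8)=1777, f(9)=-3599, f(10)=7153, f(11)=-14351; answer -14351

-14351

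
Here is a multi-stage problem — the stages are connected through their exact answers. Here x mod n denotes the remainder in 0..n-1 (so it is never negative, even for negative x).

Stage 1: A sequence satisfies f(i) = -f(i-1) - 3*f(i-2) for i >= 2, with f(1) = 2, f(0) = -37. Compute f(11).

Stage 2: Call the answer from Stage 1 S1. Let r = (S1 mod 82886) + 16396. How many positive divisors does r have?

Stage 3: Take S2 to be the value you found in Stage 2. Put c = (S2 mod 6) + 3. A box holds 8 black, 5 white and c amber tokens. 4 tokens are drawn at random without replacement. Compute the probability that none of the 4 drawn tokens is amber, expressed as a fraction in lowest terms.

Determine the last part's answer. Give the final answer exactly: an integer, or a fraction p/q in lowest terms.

143/612

Stage 1: f(2) = -1*(2) - 3*(-37) = 109; iterating: f(2)=109, f(3)=-115, f(4)=-212, f(5)=557, f(6)=79, f(7)=-1750, f(8)=1513, f(9)=3737, f(10)=-8276, f(11)=-2935; answer -2935
Stage 2: S1 = -2935; r = 96347; 96347 = 23 * 59 * 71; number of divisors = (1+1) * (1+1) * (1+1) = 8; answer 8
Stage 3: S2 = 8; c = 5; total draws C(18,4) = 3060; favorable C(13,4) = 715; P = 143/612; answer 143/612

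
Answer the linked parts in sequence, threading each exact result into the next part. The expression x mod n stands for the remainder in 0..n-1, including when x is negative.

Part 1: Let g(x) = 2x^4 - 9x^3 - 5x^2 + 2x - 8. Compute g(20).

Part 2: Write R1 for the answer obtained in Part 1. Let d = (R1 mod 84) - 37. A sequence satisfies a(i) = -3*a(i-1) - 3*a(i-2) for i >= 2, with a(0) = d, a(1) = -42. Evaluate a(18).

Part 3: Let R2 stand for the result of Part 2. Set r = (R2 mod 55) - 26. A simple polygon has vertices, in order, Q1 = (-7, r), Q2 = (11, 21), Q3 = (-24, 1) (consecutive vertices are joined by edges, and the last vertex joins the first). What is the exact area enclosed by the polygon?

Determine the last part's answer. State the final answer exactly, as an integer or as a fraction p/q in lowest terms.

Part 1: 2*(20)^4 - 9*(20)^3 - 5*(20)^2 + 2*(20)^1 - 8 = (320000) + (-72000) + (-2000) + (40) + (-8) = 246032; answer 246032
Part 2: R1 = 246032; d = 43; a(2) = -3*(-42) - 3*(43) = -3; iterating: a(2)=-3, a(3)=135, a(4)=-396, a(5)=783, a(6)=-1161, a(7)=1134, a(8)=81, a(9)=-3645, a(10)=10692, a(11)=-21141, a(12)=31347, a(13)=-30618, a(14)=-2187, a(15)=98415, a(16)=-288684, a(17)=570807, a(18)=-846369; answer -846369
Part 3: R2 = -846369; r = 0; cross terms: (-7*21 - 11*0)=-147, (11*1 - -24*21)=515, (-24*0 - -7*1)=7; twice the area = |375| = 375; area = 375/2; answer 375/2

375/2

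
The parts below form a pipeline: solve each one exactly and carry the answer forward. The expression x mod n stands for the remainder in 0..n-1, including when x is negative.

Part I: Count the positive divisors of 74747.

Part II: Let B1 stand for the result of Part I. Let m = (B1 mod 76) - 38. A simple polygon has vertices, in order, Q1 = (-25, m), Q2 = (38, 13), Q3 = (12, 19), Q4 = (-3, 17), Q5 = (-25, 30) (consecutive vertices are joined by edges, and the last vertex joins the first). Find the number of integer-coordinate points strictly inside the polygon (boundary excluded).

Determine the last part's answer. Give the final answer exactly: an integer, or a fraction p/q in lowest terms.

Part I: 74747 is prime, so its only divisors are 1 and 74747; count = 2; answer 2
Part II: B1 = 2; m = -36; cross terms: (-25*13 - 38*-36)=1043, (38*19 - 12*13)=566, (12*17 - -3*19)=261, (-3*30 - -25*17)=335, (-25*-36 - -25*30)=1650; twice the area = |3855| = 3855; area = 3855/2; boundary points = 7 + 2 + 1 + 1 + 66 = 77; strictly interior points = area - boundary/2 + 1 = 1890; answer 1890

1890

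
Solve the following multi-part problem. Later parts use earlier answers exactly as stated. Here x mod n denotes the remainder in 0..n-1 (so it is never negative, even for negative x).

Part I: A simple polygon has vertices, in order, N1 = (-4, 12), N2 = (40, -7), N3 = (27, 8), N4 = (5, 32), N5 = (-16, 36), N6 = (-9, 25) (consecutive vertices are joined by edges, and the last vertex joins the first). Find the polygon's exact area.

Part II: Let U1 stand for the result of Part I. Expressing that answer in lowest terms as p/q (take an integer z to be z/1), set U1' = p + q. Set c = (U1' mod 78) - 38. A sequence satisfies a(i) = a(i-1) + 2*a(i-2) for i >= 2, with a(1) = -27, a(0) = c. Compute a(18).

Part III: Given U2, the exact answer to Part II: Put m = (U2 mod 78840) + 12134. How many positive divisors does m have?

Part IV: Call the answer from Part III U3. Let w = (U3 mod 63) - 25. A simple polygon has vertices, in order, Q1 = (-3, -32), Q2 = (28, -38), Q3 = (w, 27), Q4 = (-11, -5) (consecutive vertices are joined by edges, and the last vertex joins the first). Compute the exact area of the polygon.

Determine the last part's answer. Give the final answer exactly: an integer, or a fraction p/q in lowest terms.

Part I: cross terms: (-4*-7 - 40*12)=-452, (40*8 - 27*-7)=509, (27*32 - 5*8)=824, (5*36 - -16*32)=692, (-16*25 - -9*36)=-76, (-9*12 - -4*25)=-8; twice the area = |1489| = 1489; area = 1489/2; answer 1489/2
Part II: U1 = 1489/2; threaded value p + q = 1491; c = -29; a(2) = 1*(-27) + 2*(-29) = -85; iterating: a(2)=-85, a(3)=-139, a(4)=-309, a(5)=-587, a(6)=-1205, a(7)=-2379, a(8)=-4789, a(9)=-9547, a(10)=-19125, a(11)=-38219, a(12)=-76469, a(13)=-152907, a(14)=-305845, a(15)=-611659, a(16)=-1223349, a(17)=-2446667, a(18)=-4893365; answer -4893365
Part III: U2 = -4893365; m = 85689; 85689 = 3^2 * 9521; number of divisors = (2+1) * (1+1) = 6; answer 6
Part IV: U3 = 6; w = -19; cross terms: (-3*-38 - 28*-32)=1010, (28*27 - -19*-38)=34, (-19*-5 - -11*27)=392, (-11*-32 - -3*-5)=337; twice the area = |1773| = 1773; area = 1773/2; answer 1773/2

1773/2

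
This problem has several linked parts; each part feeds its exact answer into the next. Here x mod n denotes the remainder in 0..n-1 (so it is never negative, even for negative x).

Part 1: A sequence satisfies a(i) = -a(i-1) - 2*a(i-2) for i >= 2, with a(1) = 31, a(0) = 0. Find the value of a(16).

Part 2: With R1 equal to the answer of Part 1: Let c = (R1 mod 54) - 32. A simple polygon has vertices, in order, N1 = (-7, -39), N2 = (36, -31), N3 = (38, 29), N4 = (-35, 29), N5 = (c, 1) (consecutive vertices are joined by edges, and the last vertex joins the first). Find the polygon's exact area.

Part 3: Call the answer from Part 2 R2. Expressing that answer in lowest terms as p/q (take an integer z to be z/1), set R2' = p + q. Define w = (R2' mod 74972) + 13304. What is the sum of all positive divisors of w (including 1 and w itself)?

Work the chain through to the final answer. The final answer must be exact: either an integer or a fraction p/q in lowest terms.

Part 1: a(2) = -1*(31) - 2*(0) = -31; iterating: a(2)=-31, a(3)=-31, a(4)=93, a(5)=-31, a(6)=-155, a(7)=217, a(8)=93, a(9)=-527, a(10)=341, a(11)=713, a(12)=-1395, a(13)=-31, a(14)=2821, a(15)=-2759, a(16)=-2883; answer -2883
Part 2: R1 = -2883; c = 1; cross terms: (-7*-31 - 36*-39)=1621, (36*29 - 38*-31)=2222, (38*29 - -35*29)=2117, (-35*1 - 1*29)=-64, (1*-39 - -7*1)=-32; twice the area = |5864| = 5864; area = 2932; answer 2932
Part 3: R2 = 2932; threaded value p + q = 2933; w = 16237; 16237 = 13 * 1249; sigma = (1 + 13) * (1 + 1249) = 14 * 1250 = 17500; answer 17500

17500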